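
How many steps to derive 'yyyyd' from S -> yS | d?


Derivation: S => yS => yyS => yyyS => yyyyS => yyyyd
Steps: 5


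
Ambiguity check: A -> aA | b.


right-linear, alternatives start with distinct terminals 'a' vs 'b': unique leftmost derivation
Unambiguous


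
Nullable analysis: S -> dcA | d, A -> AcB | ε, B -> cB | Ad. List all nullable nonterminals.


A nonterminal is nullable iff some alternative derives ε (directly, or every symbol in it is nullable)
Nullable: {A}


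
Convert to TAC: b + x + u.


Break into single-operator statements:
t1 = b + x
t2 = t1 + u


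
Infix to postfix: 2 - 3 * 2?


* has higher precedence, evaluate 3*2 first
Postfix: 2 3 2 * -


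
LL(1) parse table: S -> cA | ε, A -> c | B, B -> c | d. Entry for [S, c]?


For [S, c]: 'c' ∈ FIRST(cA)
Entry: S -> cA


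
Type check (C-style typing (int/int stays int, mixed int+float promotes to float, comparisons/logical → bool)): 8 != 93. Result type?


Operand types: int != int
Rule: comparison yields bool
Result type: bool


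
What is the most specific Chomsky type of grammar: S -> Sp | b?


Left-linear: every RHS is a terminal or one nonterminal followed by a terminal
Classification: Type 3 (Regular)


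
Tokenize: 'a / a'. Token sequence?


Scan left to right, longest-match per lexeme
Tokens: ID(a), OP(/), ID(a)


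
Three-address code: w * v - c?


Break into single-operator statements:
t1 = w * v
t2 = t1 - c


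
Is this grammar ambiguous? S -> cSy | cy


balanced c^n…y^n: each string has a unique parse
Unambiguous


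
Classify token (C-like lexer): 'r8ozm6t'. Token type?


Pattern: letter/underscore followed by alphanumerics, not a keyword
Type: IDENTIFIER


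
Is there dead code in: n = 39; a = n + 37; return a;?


n is read by a's definition; a is returned
No dead code


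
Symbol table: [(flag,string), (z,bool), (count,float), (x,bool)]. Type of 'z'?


Lookup 'z' → type bool


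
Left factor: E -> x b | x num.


Common prefix: 'x'
Factored: E -> x E', E' -> b | num


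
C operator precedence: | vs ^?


'^' is bitwise XOR (level 4); '|' is bitwise OR (level 3)
Higher level binds tighter
'^' has higher precedence than '|'


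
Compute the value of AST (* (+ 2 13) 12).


Evaluate inner: (+ 2 13) = 15
Evaluate root: (* 15 12) = 180
Result: 180


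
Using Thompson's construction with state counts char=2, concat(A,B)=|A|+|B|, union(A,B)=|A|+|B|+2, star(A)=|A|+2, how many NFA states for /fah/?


Syntax tree has 3 char leaf(s), 0 union(s), 0 star(s)
chars contribute 3×2 = 6; each union adds +2; each star adds +2
Total: 6 + 0 + 0 = 6 states


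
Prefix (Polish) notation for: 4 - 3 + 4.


left-to-right (same/higher precedence on left): tree is (+ (- 4 3) 4)
Prefix: + - 4 3 4


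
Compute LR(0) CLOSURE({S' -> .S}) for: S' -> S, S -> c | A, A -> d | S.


Start: S' -> .S
For each item with dot before a nonterminal B, add B -> .γ for every B-production
Closure: [S' -> .S, S -> .c, S -> .A, A -> .d, A -> .S]


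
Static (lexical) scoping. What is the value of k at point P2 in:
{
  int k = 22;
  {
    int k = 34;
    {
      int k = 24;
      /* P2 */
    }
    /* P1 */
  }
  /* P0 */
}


k declared in the same block as P2
k = 24


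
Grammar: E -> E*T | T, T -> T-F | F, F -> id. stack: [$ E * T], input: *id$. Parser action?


handle 'E*T' on top; lookahead ∈ FOLLOW(E) = {*, $}
Action: reduce (E -> E*T)


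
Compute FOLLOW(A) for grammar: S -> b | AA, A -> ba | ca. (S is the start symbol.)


$ ∈ FOLLOW(S). For each A -> αBβ: add FIRST(β)\{ε} to FOLLOW(B); if β nullable, add FOLLOW(A).
FOLLOW(A) = {$, b, c}


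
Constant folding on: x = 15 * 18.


15 * 18 = 270 at compile time
Optimized: x = 270


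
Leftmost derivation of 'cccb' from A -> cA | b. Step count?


Derivation: A => cA => ccA => cccA => cccb
Steps: 4


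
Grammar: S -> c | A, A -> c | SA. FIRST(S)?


Per alternative of S: FIRST(c) = {c}; FIRST(A) = {c}
FIRST(S) = {c}


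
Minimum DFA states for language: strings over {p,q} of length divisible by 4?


Track length mod 4: states 0..3, accept at 0
Minimal DFA: 4 states


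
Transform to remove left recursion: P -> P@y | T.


Left-recursive alternatives: P@y; non-recursive: T
Introduce P': P -> TP', P' -> @yP' | ε


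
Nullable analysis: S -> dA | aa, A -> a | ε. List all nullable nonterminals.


A nonterminal is nullable iff some alternative derives ε (directly, or every symbol in it is nullable)
Nullable: {A}


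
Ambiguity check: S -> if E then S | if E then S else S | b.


dangling else: 'if E then if E then b else b' parses two ways
Ambiguous


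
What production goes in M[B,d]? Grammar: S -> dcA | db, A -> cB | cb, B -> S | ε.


For [B, d]: 'd' ∈ FIRST(S)
Entry: B -> S


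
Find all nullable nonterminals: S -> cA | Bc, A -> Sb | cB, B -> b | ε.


A nonterminal is nullable iff some alternative derives ε (directly, or every symbol in it is nullable)
Nullable: {B}


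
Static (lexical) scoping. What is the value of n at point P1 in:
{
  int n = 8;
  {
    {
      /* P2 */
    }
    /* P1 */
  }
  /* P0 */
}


P1's block does not declare n; resolves to the enclosing declaration at depth 0
n = 8


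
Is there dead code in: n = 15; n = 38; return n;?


first assignment to n is overwritten before any read
Dead: 'n = 15'


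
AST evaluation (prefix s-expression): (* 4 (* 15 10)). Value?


Evaluate inner: (* 15 10) = 150
Evaluate root: (* 4 150) = 600
Result: 600


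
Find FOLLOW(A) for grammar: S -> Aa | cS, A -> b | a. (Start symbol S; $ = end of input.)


$ ∈ FOLLOW(S). For each A -> αBβ: add FIRST(β)\{ε} to FOLLOW(B); if β nullable, add FOLLOW(A).
FOLLOW(A) = {a}


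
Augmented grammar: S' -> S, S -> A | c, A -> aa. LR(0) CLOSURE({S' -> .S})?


Start: S' -> .S
For each item with dot before a nonterminal B, add B -> .γ for every B-production
Closure: [S' -> .S, S -> .A, S -> .c, A -> .aa]


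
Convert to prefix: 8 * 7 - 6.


left-to-right (same/higher precedence on left): tree is (- (* 8 7) 6)
Prefix: - * 8 7 6


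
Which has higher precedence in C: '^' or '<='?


'<=' is relational (level 7); '^' is bitwise XOR (level 4)
Higher level binds tighter
'<=' has higher precedence than '^'


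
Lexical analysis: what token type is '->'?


Pattern: operator symbol
Type: OPERATOR


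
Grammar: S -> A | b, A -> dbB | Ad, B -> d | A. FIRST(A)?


Per alternative of A: FIRST(dbB) = {d}; FIRST(Ad) = {d}
FIRST(A) = {d}


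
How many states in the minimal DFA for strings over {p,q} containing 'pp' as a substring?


KMP-style automaton: 2 progress states + 1 absorbing accept = 3
Minimal DFA: 3 states


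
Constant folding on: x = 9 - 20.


9 - 20 = -11 at compile time
Optimized: x = -11


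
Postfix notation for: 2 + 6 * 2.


* has higher precedence, evaluate 6*2 first
Postfix: 2 6 2 * +


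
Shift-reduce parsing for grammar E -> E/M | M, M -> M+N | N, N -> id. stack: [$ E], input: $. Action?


start symbol E on stack, input exhausted
Action: accept


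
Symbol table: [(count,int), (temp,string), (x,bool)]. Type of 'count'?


Lookup 'count' → type int


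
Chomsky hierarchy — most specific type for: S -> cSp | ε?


Single nonterminal LHS, but c^n p^n is not regular
Classification: Type 2 (Context-Free)


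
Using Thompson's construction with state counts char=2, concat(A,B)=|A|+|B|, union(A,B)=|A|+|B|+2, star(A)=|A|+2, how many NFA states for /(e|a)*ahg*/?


Syntax tree has 5 char leaf(s), 1 union(s), 2 star(s)
chars contribute 5×2 = 10; each union adds +2; each star adds +2
Total: 10 + 2 + 4 = 16 states


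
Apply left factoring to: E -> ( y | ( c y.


Common prefix: '('
Factored: E -> ( E', E' -> y | c y


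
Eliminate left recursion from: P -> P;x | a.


Left-recursive alternatives: P;x; non-recursive: a
Introduce P': P -> aP', P' -> ;xP' | ε


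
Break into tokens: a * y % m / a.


Scan left to right, longest-match per lexeme
Tokens: ID(a), OP(*), ID(y), OP(%), ID(m), OP(/), ID(a)


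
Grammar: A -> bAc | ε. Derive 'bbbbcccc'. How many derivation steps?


Derivation: A => bAc => bbAcc => bbbAccc => bbbbAcccc => bbbbcccc
Steps: 5


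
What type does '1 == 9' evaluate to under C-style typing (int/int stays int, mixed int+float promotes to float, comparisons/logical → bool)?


Operand types: int == int
Rule: comparison yields bool
Result type: bool


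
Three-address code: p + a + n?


Break into single-operator statements:
t1 = p + a
t2 = t1 + n


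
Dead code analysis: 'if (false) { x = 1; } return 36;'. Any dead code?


condition is constant false, so the whole block is unreachable
Dead: 'if (false) { x = 1; }'


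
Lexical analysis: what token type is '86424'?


Pattern: digits only
Type: INTEGER_LITERAL


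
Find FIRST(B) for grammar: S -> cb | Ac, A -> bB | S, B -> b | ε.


Per alternative of B: FIRST(b) = {b}; FIRST(ε) = {ε}
FIRST(B) = {b, ε}


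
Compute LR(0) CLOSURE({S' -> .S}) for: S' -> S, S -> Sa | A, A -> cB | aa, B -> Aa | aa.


Start: S' -> .S
For each item with dot before a nonterminal B, add B -> .γ for every B-production
Closure: [S' -> .S, S -> .Sa, S -> .A, A -> .cB, A -> .aa]


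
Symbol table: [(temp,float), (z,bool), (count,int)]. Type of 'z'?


Lookup 'z' → type bool


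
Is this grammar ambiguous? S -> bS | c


right-linear, alternatives start with distinct terminals 'b' vs 'c': unique leftmost derivation
Unambiguous


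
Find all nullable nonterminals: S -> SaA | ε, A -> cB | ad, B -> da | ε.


A nonterminal is nullable iff some alternative derives ε (directly, or every symbol in it is nullable)
Nullable: {B, S}


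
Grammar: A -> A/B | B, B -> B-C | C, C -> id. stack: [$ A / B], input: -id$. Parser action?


'-' can extend B; shift to build B -> B-C
Action: shift


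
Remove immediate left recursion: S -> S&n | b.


Left-recursive alternatives: S&n; non-recursive: b
Introduce S': S -> bS', S' -> &nS' | ε


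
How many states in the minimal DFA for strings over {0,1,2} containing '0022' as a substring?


KMP-style automaton: 4 progress states + 1 absorbing accept = 5
Minimal DFA: 5 states


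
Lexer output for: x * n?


Scan left to right, longest-match per lexeme
Tokens: ID(x), OP(*), ID(n)


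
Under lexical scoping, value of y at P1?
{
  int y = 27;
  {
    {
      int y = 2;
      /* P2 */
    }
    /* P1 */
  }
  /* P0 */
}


P1's block does not declare y; resolves to the enclosing declaration at depth 0
y = 27


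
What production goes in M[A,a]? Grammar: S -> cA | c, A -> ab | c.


For [A, a]: 'a' ∈ FIRST(ab)
Entry: A -> ab


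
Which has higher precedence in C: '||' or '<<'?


'<<' is shift (level 8); '||' is logical OR (level 1)
Higher level binds tighter
'<<' has higher precedence than '||'


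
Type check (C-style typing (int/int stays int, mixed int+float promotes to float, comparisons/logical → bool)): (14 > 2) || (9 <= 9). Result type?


Operand types: bool || bool
Rule: logical operators take bool operands and yield bool
Result type: bool


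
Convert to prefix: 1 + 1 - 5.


left-to-right (same/higher precedence on left): tree is (- (+ 1 1) 5)
Prefix: - + 1 1 5


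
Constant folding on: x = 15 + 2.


15 + 2 = 17 at compile time
Optimized: x = 17


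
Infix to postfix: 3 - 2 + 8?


Left to right (same or higher precedence on left)
Postfix: 3 2 - 8 +


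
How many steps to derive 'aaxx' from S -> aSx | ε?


Derivation: S => aSx => aaSxx => aaxx
Steps: 3


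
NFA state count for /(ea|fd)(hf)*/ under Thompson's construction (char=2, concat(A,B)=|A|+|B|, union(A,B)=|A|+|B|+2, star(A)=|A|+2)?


Syntax tree has 6 char leaf(s), 1 union(s), 1 star(s)
chars contribute 6×2 = 12; each union adds +2; each star adds +2
Total: 12 + 2 + 2 = 16 states


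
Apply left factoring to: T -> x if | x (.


Common prefix: 'x'
Factored: T -> x T', T' -> if | (


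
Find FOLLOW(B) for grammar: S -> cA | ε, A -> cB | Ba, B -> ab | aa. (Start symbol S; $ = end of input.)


$ ∈ FOLLOW(S). For each A -> αBβ: add FIRST(β)\{ε} to FOLLOW(B); if β nullable, add FOLLOW(A).
FOLLOW(B) = {$, a}


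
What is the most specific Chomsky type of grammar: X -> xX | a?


Right-linear: every RHS is a terminal or a terminal followed by one nonterminal
Classification: Type 3 (Regular)


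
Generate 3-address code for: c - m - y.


Break into single-operator statements:
t1 = c - m
t2 = t1 - y


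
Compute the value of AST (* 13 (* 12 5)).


Evaluate inner: (* 12 5) = 60
Evaluate root: (* 13 60) = 780
Result: 780


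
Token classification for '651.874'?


Pattern: digits with a decimal point
Type: FLOAT_LITERAL


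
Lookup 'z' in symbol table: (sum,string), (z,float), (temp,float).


Lookup 'z' → type float


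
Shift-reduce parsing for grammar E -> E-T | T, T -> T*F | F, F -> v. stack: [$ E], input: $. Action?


start symbol E on stack, input exhausted
Action: accept


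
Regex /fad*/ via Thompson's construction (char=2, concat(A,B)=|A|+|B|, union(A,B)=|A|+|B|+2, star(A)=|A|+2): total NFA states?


Syntax tree has 3 char leaf(s), 0 union(s), 1 star(s)
chars contribute 3×2 = 6; each union adds +2; each star adds +2
Total: 6 + 0 + 2 = 8 states


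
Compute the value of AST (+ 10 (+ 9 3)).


Evaluate inner: (+ 9 3) = 12
Evaluate root: (+ 10 12) = 22
Result: 22


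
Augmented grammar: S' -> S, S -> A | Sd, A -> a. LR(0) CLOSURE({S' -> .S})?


Start: S' -> .S
For each item with dot before a nonterminal B, add B -> .γ for every B-production
Closure: [S' -> .S, S -> .A, S -> .Sd, A -> .a]


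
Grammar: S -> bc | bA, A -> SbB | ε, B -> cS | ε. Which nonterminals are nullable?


A nonterminal is nullable iff some alternative derives ε (directly, or every symbol in it is nullable)
Nullable: {A, B}


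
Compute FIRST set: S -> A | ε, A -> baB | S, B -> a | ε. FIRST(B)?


Per alternative of B: FIRST(a) = {a}; FIRST(ε) = {ε}
FIRST(B) = {a, ε}


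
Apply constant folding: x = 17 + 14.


17 + 14 = 31 at compile time
Optimized: x = 31


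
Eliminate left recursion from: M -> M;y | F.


Left-recursive alternatives: M;y; non-recursive: F
Introduce M': M -> FM', M' -> ;yM' | ε


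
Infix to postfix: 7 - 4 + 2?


Left to right (same or higher precedence on left)
Postfix: 7 4 - 2 +


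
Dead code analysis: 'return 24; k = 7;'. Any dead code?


statement follows a return and is unreachable
Dead: 'k = 7'


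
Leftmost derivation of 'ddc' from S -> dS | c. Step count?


Derivation: S => dS => ddS => ddc
Steps: 3


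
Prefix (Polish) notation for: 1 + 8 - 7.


left-to-right (same/higher precedence on left): tree is (- (+ 1 8) 7)
Prefix: - + 1 8 7


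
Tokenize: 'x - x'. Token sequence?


Scan left to right, longest-match per lexeme
Tokens: ID(x), OP(-), ID(x)


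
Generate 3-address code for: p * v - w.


Break into single-operator statements:
t1 = p * v
t2 = t1 - w


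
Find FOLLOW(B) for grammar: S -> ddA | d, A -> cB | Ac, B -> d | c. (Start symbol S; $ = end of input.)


$ ∈ FOLLOW(S). For each A -> αBβ: add FIRST(β)\{ε} to FOLLOW(B); if β nullable, add FOLLOW(A).
FOLLOW(B) = {$, c}


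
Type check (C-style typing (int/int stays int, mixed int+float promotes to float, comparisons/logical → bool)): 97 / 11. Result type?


Operand types: int / int
Rule: mixed int/float promotes to float; int/int stays int
Result type: int


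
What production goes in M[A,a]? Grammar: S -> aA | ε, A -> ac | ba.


For [A, a]: 'a' ∈ FIRST(ac)
Entry: A -> ac


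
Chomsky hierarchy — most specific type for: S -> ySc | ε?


Single nonterminal LHS, but y^n c^n is not regular
Classification: Type 2 (Context-Free)


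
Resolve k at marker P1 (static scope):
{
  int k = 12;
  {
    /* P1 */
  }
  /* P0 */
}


P1's block does not declare k; resolves to the enclosing declaration at depth 0
k = 12


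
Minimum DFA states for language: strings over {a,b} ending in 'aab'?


Track the longest suffix of input matching a prefix of 'aab': 4 classes (prefixes of length 0..3)
Minimal DFA: 4 states


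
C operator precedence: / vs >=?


'/' is multiplicative (level 10); '>=' is relational (level 7)
Higher level binds tighter
'/' has higher precedence than '>='


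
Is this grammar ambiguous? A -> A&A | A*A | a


'a&a*a' has two parse trees (no precedence encoded between & and *)
Ambiguous


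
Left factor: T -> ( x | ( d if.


Common prefix: '('
Factored: T -> ( T', T' -> x | d if


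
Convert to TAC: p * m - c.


Break into single-operator statements:
t1 = p * m
t2 = t1 - c


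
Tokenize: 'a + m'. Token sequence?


Scan left to right, longest-match per lexeme
Tokens: ID(a), OP(+), ID(m)


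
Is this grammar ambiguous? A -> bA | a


right-linear, alternatives start with distinct terminals 'b' vs 'a': unique leftmost derivation
Unambiguous


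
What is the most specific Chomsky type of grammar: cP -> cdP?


LHS has context (more than one symbol) and |LHS| ≤ |RHS|
Classification: Type 1 (Context-Sensitive)


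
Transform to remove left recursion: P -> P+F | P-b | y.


Left-recursive alternatives: P+F, P-b; non-recursive: y
Introduce P': P -> yP', P' -> +FP' | -bP' | ε


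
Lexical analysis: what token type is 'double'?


Pattern: reserved word
Type: KEYWORD


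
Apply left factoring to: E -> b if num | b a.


Common prefix: 'b'
Factored: E -> b E', E' -> if num | a


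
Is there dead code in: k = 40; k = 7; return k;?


first assignment to k is overwritten before any read
Dead: 'k = 40'


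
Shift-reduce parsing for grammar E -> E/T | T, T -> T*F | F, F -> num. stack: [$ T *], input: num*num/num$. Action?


no handle; shift 'num'
Action: shift


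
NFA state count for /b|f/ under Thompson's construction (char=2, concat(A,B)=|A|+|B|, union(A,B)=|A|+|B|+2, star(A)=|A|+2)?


Syntax tree has 2 char leaf(s), 1 union(s), 0 star(s)
chars contribute 2×2 = 4; each union adds +2; each star adds +2
Total: 4 + 2 + 0 = 6 states


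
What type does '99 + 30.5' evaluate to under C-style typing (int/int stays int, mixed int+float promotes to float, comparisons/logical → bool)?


Operand types: int + float
Rule: mixed int/float promotes to float; int/int stays int
Result type: float


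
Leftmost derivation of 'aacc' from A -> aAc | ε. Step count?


Derivation: A => aAc => aaAcc => aacc
Steps: 3


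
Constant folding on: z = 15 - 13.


15 - 13 = 2 at compile time
Optimized: z = 2


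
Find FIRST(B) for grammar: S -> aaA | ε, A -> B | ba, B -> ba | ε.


Per alternative of B: FIRST(ba) = {b}; FIRST(ε) = {ε}
FIRST(B) = {b, ε}


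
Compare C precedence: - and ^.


'-' is additive (level 9); '^' is bitwise XOR (level 4)
Higher level binds tighter
'-' has higher precedence than '^'


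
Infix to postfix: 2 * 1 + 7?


Left to right (same or higher precedence on left)
Postfix: 2 1 * 7 +


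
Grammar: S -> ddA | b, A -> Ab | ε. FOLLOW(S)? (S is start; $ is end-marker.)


$ ∈ FOLLOW(S). For each A -> αBβ: add FIRST(β)\{ε} to FOLLOW(B); if β nullable, add FOLLOW(A).
FOLLOW(S) = {$}


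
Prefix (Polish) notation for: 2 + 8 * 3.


'*' binds tighter: tree is (+ 2 (* 8 3))
Prefix: + 2 * 8 3


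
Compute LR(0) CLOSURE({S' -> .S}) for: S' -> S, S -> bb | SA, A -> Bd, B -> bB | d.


Start: S' -> .S
For each item with dot before a nonterminal B, add B -> .γ for every B-production
Closure: [S' -> .S, S -> .bb, S -> .SA]


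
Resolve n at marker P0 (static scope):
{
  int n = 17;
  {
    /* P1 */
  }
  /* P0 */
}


n declared in the same block as P0
n = 17


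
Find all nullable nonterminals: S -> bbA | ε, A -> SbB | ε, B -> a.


A nonterminal is nullable iff some alternative derives ε (directly, or every symbol in it is nullable)
Nullable: {A, S}


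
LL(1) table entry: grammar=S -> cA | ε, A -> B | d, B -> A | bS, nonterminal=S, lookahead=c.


For [S, c]: 'c' ∈ FIRST(cA)
Entry: S -> cA


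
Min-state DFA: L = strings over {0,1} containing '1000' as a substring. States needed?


KMP-style automaton: 4 progress states + 1 absorbing accept = 5
Minimal DFA: 5 states


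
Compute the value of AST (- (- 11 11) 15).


Evaluate inner: (- 11 11) = 0
Evaluate root: (- 0 15) = -15
Result: -15


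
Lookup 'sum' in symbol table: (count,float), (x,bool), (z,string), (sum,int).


Lookup 'sum' → type int


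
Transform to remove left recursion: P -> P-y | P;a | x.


Left-recursive alternatives: P-y, P;a; non-recursive: x
Introduce P': P -> xP', P' -> -yP' | ;aP' | ε


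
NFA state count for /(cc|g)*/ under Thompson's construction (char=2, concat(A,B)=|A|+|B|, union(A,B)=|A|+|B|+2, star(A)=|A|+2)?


Syntax tree has 3 char leaf(s), 1 union(s), 1 star(s)
chars contribute 3×2 = 6; each union adds +2; each star adds +2
Total: 6 + 2 + 2 = 10 states


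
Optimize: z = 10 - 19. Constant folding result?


10 - 19 = -9 at compile time
Optimized: z = -9


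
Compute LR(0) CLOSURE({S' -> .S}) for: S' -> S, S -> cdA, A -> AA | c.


Start: S' -> .S
For each item with dot before a nonterminal B, add B -> .γ for every B-production
Closure: [S' -> .S, S -> .cdA]


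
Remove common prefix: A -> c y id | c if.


Common prefix: 'c'
Factored: A -> c A', A' -> y id | if


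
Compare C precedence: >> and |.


'>>' is shift (level 8); '|' is bitwise OR (level 3)
Higher level binds tighter
'>>' has higher precedence than '|'


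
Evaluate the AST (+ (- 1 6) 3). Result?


Evaluate inner: (- 1 6) = -5
Evaluate root: (+ -5 3) = -2
Result: -2


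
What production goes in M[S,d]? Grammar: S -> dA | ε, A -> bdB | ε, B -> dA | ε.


For [S, d]: 'd' ∈ FIRST(dA)
Entry: S -> dA


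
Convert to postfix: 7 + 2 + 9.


Left to right (same or higher precedence on left)
Postfix: 7 2 + 9 +


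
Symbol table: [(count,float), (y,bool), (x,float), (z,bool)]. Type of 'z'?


Lookup 'z' → type bool


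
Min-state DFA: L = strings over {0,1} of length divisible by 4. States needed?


Track length mod 4: states 0..3, accept at 0
Minimal DFA: 4 states


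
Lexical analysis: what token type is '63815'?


Pattern: digits only
Type: INTEGER_LITERAL


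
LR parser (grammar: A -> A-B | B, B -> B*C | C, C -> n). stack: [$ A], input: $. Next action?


start symbol A on stack, input exhausted
Action: accept


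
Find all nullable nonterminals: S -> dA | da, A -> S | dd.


A nonterminal is nullable iff some alternative derives ε (directly, or every symbol in it is nullable)
Nullable: {}


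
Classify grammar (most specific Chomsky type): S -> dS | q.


Right-linear: every RHS is a terminal or a terminal followed by one nonterminal
Classification: Type 3 (Regular)


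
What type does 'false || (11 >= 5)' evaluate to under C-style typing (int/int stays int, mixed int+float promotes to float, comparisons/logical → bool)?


Operand types: bool || bool
Rule: logical operators take bool operands and yield bool
Result type: bool


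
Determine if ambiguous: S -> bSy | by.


balanced b^n…y^n: each string has a unique parse
Unambiguous


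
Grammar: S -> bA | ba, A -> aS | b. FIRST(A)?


Per alternative of A: FIRST(aS) = {a}; FIRST(b) = {b}
FIRST(A) = {a, b}


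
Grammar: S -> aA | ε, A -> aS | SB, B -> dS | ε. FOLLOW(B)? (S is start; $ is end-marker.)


$ ∈ FOLLOW(S). For each A -> αBβ: add FIRST(β)\{ε} to FOLLOW(B); if β nullable, add FOLLOW(A).
FOLLOW(B) = {$, d}


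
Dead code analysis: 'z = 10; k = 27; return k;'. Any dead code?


z is assigned but never read
Dead: 'z = 10'


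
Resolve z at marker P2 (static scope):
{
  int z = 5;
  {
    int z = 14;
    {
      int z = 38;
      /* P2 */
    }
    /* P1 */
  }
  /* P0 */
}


z declared in the same block as P2
z = 38


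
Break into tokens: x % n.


Scan left to right, longest-match per lexeme
Tokens: ID(x), OP(%), ID(n)


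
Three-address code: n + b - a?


Break into single-operator statements:
t1 = n + b
t2 = t1 - a


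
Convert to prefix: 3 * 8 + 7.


left-to-right (same/higher precedence on left): tree is (+ (* 3 8) 7)
Prefix: + * 3 8 7


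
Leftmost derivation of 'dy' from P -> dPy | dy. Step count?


Derivation: P => dy
Steps: 1


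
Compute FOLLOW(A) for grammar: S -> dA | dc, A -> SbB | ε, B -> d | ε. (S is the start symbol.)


$ ∈ FOLLOW(S). For each A -> αBβ: add FIRST(β)\{ε} to FOLLOW(B); if β nullable, add FOLLOW(A).
FOLLOW(A) = {$, b}


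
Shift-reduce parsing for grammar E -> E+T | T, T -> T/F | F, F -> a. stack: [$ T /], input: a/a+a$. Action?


no handle; shift 'a'
Action: shift


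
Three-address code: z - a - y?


Break into single-operator statements:
t1 = z - a
t2 = t1 - y


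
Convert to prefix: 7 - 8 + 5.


left-to-right (same/higher precedence on left): tree is (+ (- 7 8) 5)
Prefix: + - 7 8 5


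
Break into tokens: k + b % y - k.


Scan left to right, longest-match per lexeme
Tokens: ID(k), OP(+), ID(b), OP(%), ID(y), OP(-), ID(k)


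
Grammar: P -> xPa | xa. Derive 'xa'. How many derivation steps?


Derivation: P => xa
Steps: 1


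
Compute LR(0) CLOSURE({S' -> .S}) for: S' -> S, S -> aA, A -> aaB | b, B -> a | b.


Start: S' -> .S
For each item with dot before a nonterminal B, add B -> .γ for every B-production
Closure: [S' -> .S, S -> .aA]


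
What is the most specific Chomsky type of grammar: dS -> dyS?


LHS has context (more than one symbol) and |LHS| ≤ |RHS|
Classification: Type 1 (Context-Sensitive)


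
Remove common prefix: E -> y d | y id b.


Common prefix: 'y'
Factored: E -> y E', E' -> d | id b


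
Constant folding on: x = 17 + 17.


17 + 17 = 34 at compile time
Optimized: x = 34


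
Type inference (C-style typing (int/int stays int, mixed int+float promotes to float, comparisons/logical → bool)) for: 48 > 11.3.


Operand types: int > float
Rule: comparison yields bool
Result type: bool


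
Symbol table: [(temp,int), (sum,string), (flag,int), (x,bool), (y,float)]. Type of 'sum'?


Lookup 'sum' → type string


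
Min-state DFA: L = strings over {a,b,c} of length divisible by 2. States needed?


Track length mod 2: states 0..1, accept at 0
Minimal DFA: 2 states


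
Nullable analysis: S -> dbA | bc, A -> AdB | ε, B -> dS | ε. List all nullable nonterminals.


A nonterminal is nullable iff some alternative derives ε (directly, or every symbol in it is nullable)
Nullable: {A, B}


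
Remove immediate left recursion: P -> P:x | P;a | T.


Left-recursive alternatives: P:x, P;a; non-recursive: T
Introduce P': P -> TP', P' -> :xP' | ;aP' | ε


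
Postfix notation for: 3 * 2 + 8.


Left to right (same or higher precedence on left)
Postfix: 3 2 * 8 +


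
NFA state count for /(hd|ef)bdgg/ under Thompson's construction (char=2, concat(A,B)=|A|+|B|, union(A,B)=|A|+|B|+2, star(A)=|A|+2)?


Syntax tree has 8 char leaf(s), 1 union(s), 0 star(s)
chars contribute 8×2 = 16; each union adds +2; each star adds +2
Total: 16 + 2 + 0 = 18 states


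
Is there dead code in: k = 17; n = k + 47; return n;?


k is read by n's definition; n is returned
No dead code


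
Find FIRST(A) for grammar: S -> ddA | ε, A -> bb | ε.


Per alternative of A: FIRST(bb) = {b}; FIRST(ε) = {ε}
FIRST(A) = {b, ε}


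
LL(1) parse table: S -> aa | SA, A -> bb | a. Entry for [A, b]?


For [A, b]: 'b' ∈ FIRST(bb)
Entry: A -> bb


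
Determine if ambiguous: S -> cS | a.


right-linear, alternatives start with distinct terminals 'c' vs 'a': unique leftmost derivation
Unambiguous


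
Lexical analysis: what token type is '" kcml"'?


Pattern: double-quoted sequence
Type: STRING_LITERAL


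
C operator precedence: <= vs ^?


'<=' is relational (level 7); '^' is bitwise XOR (level 4)
Higher level binds tighter
'<=' has higher precedence than '^'


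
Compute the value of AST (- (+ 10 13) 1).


Evaluate inner: (+ 10 13) = 23
Evaluate root: (- 23 1) = 22
Result: 22


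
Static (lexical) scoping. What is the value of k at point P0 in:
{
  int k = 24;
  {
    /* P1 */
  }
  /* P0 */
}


k declared in the same block as P0
k = 24


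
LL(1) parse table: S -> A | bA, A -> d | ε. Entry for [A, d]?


For [A, d]: 'd' ∈ FIRST(d)
Entry: A -> d


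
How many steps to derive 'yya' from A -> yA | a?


Derivation: A => yA => yyA => yya
Steps: 3


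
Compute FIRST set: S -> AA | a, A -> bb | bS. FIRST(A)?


Per alternative of A: FIRST(bb) = {b}; FIRST(bS) = {b}
FIRST(A) = {b}


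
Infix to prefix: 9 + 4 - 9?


left-to-right (same/higher precedence on left): tree is (- (+ 9 4) 9)
Prefix: - + 9 4 9


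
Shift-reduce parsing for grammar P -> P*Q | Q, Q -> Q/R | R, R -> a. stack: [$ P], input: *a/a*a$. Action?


shift '*' to continue P -> P*Q
Action: shift


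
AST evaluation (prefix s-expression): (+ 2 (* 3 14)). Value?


Evaluate inner: (* 3 14) = 42
Evaluate root: (+ 2 42) = 44
Result: 44


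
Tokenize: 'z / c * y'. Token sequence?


Scan left to right, longest-match per lexeme
Tokens: ID(z), OP(/), ID(c), OP(*), ID(y)


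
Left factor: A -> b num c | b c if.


Common prefix: 'b'
Factored: A -> b A', A' -> num c | c if


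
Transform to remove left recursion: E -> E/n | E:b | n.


Left-recursive alternatives: E/n, E:b; non-recursive: n
Introduce E': E -> nE', E' -> /nE' | :bE' | ε


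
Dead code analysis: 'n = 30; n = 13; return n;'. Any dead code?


first assignment to n is overwritten before any read
Dead: 'n = 30'


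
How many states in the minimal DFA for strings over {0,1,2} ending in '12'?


Track the longest suffix of input matching a prefix of '12': 3 classes (prefixes of length 0..2)
Minimal DFA: 3 states


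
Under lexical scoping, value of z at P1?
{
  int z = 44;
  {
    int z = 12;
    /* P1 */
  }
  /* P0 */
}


z declared in the same block as P1
z = 12


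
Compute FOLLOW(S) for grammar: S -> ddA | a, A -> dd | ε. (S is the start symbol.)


$ ∈ FOLLOW(S). For each A -> αBβ: add FIRST(β)\{ε} to FOLLOW(B); if β nullable, add FOLLOW(A).
FOLLOW(S) = {$}


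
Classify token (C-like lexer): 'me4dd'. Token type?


Pattern: letter/underscore followed by alphanumerics, not a keyword
Type: IDENTIFIER


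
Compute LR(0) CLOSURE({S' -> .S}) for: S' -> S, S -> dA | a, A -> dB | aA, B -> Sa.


Start: S' -> .S
For each item with dot before a nonterminal B, add B -> .γ for every B-production
Closure: [S' -> .S, S -> .dA, S -> .a]


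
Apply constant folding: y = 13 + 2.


13 + 2 = 15 at compile time
Optimized: y = 15


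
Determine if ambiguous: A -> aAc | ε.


balanced a^n…c^n: each string has a unique parse
Unambiguous


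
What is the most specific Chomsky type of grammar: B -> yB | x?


Right-linear: every RHS is a terminal or a terminal followed by one nonterminal
Classification: Type 3 (Regular)


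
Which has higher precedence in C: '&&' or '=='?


'==' is equality (level 6); '&&' is logical AND (level 2)
Higher level binds tighter
'==' has higher precedence than '&&'


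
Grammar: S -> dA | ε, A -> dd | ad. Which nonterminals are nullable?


A nonterminal is nullable iff some alternative derives ε (directly, or every symbol in it is nullable)
Nullable: {S}


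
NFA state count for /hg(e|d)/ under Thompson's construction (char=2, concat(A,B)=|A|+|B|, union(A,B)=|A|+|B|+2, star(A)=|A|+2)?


Syntax tree has 4 char leaf(s), 1 union(s), 0 star(s)
chars contribute 4×2 = 8; each union adds +2; each star adds +2
Total: 8 + 2 + 0 = 10 states


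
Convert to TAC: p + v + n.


Break into single-operator statements:
t1 = p + v
t2 = t1 + n


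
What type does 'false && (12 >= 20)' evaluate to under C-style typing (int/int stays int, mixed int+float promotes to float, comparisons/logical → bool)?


Operand types: bool && bool
Rule: logical operators take bool operands and yield bool
Result type: bool


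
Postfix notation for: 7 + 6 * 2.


* has higher precedence, evaluate 6*2 first
Postfix: 7 6 2 * +


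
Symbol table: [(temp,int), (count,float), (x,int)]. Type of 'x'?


Lookup 'x' → type int


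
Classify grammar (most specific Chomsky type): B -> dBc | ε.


Single nonterminal LHS, but d^n c^n is not regular
Classification: Type 2 (Context-Free)


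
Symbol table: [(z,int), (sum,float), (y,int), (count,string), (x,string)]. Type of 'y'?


Lookup 'y' → type int


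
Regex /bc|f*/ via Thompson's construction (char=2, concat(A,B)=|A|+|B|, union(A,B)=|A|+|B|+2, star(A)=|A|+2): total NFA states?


Syntax tree has 3 char leaf(s), 1 union(s), 1 star(s)
chars contribute 3×2 = 6; each union adds +2; each star adds +2
Total: 6 + 2 + 2 = 10 states


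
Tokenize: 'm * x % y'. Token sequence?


Scan left to right, longest-match per lexeme
Tokens: ID(m), OP(*), ID(x), OP(%), ID(y)


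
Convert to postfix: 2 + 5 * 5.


* has higher precedence, evaluate 5*5 first
Postfix: 2 5 5 * +


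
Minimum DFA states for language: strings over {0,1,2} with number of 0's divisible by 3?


Track (count of 0) mod 3: states 0..2, accept at 0
Minimal DFA: 3 states


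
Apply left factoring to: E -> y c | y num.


Common prefix: 'y'
Factored: E -> y E', E' -> c | num


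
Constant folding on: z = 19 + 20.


19 + 20 = 39 at compile time
Optimized: z = 39


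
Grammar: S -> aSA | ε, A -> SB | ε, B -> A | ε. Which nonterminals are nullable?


A nonterminal is nullable iff some alternative derives ε (directly, or every symbol in it is nullable)
Nullable: {A, B, S}


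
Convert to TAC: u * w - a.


Break into single-operator statements:
t1 = u * w
t2 = t1 - a


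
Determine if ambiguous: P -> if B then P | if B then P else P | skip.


dangling else: 'if B then if B then skip else skip' parses two ways
Ambiguous


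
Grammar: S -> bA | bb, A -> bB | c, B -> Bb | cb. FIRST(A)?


Per alternative of A: FIRST(bB) = {b}; FIRST(c) = {c}
FIRST(A) = {b, c}


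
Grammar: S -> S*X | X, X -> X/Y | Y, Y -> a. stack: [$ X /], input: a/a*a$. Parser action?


no handle; shift 'a'
Action: shift


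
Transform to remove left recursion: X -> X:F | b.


Left-recursive alternatives: X:F; non-recursive: b
Introduce X': X -> bX', X' -> :FX' | ε


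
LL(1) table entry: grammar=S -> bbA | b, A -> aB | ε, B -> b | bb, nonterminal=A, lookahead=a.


For [A, a]: 'a' ∈ FIRST(aB)
Entry: A -> aB


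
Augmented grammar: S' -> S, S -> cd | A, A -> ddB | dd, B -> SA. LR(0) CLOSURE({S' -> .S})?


Start: S' -> .S
For each item with dot before a nonterminal B, add B -> .γ for every B-production
Closure: [S' -> .S, S -> .cd, S -> .A, A -> .ddB, A -> .dd]


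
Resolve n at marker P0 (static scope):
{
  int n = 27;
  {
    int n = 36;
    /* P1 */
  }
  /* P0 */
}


n declared in the same block as P0
n = 27


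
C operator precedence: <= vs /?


'/' is multiplicative (level 10); '<=' is relational (level 7)
Higher level binds tighter
'/' has higher precedence than '<='


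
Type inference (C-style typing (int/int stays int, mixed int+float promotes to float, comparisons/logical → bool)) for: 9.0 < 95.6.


Operand types: float < float
Rule: comparison yields bool
Result type: bool


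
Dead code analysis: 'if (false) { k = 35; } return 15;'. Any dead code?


condition is constant false, so the whole block is unreachable
Dead: 'if (false) { k = 35; }'


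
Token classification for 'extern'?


Pattern: reserved word
Type: KEYWORD


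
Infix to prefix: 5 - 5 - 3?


left-to-right (same/higher precedence on left): tree is (- (- 5 5) 3)
Prefix: - - 5 5 3


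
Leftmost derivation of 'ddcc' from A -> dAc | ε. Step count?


Derivation: A => dAc => ddAcc => ddcc
Steps: 3


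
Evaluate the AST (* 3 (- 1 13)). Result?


Evaluate inner: (- 1 13) = -12
Evaluate root: (* 3 -12) = -36
Result: -36


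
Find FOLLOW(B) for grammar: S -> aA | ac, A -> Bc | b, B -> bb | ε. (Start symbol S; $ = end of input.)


$ ∈ FOLLOW(S). For each A -> αBβ: add FIRST(β)\{ε} to FOLLOW(B); if β nullable, add FOLLOW(A).
FOLLOW(B) = {c}


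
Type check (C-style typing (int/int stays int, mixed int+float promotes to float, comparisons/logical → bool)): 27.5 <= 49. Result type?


Operand types: float <= int
Rule: comparison yields bool
Result type: bool


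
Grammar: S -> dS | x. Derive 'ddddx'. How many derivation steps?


Derivation: S => dS => ddS => dddS => ddddS => ddddx
Steps: 5


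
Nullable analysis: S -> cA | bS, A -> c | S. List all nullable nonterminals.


A nonterminal is nullable iff some alternative derives ε (directly, or every symbol in it is nullable)
Nullable: {}


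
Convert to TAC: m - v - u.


Break into single-operator statements:
t1 = m - v
t2 = t1 - u


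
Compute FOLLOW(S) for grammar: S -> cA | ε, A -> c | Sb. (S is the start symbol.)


$ ∈ FOLLOW(S). For each A -> αBβ: add FIRST(β)\{ε} to FOLLOW(B); if β nullable, add FOLLOW(A).
FOLLOW(S) = {$, b}


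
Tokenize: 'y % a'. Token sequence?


Scan left to right, longest-match per lexeme
Tokens: ID(y), OP(%), ID(a)


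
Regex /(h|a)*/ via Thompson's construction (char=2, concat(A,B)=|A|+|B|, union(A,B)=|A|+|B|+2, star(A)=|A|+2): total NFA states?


Syntax tree has 2 char leaf(s), 1 union(s), 1 star(s)
chars contribute 2×2 = 4; each union adds +2; each star adds +2
Total: 4 + 2 + 2 = 8 states


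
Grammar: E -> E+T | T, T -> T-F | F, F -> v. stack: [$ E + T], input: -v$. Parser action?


'-' can extend T; shift to build T -> T-F
Action: shift


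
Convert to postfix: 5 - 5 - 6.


Left to right (same or higher precedence on left)
Postfix: 5 5 - 6 -


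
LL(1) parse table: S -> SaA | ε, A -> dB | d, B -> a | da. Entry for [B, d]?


For [B, d]: 'd' ∈ FIRST(da)
Entry: B -> da


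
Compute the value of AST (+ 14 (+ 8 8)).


Evaluate inner: (+ 8 8) = 16
Evaluate root: (+ 14 16) = 30
Result: 30


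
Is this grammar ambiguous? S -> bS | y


right-linear, alternatives start with distinct terminals 'b' vs 'y': unique leftmost derivation
Unambiguous


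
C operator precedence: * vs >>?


'*' is multiplicative (level 10); '>>' is shift (level 8)
Higher level binds tighter
'*' has higher precedence than '>>'


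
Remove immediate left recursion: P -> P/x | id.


Left-recursive alternatives: P/x; non-recursive: id
Introduce P': P -> idP', P' -> /xP' | ε


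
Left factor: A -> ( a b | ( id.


Common prefix: '('
Factored: A -> ( A', A' -> a b | id


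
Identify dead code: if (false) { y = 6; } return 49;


condition is constant false, so the whole block is unreachable
Dead: 'if (false) { y = 6; }'


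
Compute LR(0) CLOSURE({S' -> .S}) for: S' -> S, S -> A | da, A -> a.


Start: S' -> .S
For each item with dot before a nonterminal B, add B -> .γ for every B-production
Closure: [S' -> .S, S -> .A, S -> .da, A -> .a]


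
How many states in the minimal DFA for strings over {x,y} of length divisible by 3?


Track length mod 3: states 0..2, accept at 0
Minimal DFA: 3 states
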